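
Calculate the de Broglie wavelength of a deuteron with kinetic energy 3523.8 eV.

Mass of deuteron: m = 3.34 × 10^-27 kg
3.41 × 10^-13 m

Using λ = h/√(2mKE):

First convert KE to Joules: KE = 3523.8 eV = 5.646 × 10^-16 J

λ = h/√(2mKE)
λ = (6.626 × 10^-34 J·s) / √(2 × 3.34 × 10^-27 kg × 5.646 × 10^-16 J)
λ = 3.41 × 10^-13 m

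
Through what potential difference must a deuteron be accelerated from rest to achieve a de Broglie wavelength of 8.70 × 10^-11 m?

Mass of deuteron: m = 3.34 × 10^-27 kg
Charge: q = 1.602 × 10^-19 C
5.42 × 10^-2 V

From λ = h/√(2mqV), we solve for V:

λ² = h²/(2mqV)
V = h²/(2mqλ²)
V = (6.626 × 10^-34 J·s)² / (2 × 3.34 × 10^-27 kg × 1.602 × 10^-19 C × (8.70 × 10^-11 m)²)
V = 5.42 × 10^-2 V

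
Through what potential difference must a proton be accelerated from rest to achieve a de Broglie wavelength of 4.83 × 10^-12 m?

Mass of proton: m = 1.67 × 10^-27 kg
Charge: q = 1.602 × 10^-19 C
35.2 V

From λ = h/√(2mqV), we solve for V:

λ² = h²/(2mqV)
V = h²/(2mqλ²)
V = (6.626 × 10^-34 J·s)² / (2 × 1.67 × 10^-27 kg × 1.602 × 10^-19 C × (4.83 × 10^-12 m)²)
V = 35.2 V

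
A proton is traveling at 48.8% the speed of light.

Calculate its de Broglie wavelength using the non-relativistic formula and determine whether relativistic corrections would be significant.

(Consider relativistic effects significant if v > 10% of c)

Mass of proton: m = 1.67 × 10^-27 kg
Yes, relativistic corrections are needed.

Using the non-relativistic de Broglie formula λ = h/(mv):

v = 48.8% × c = 1.463 × 10^8 m/s

λ = h/(mv)
λ = (6.626 × 10^-34 J·s) / (1.67 × 10^-27 kg × 1.463 × 10^8 m/s)
λ = 2.71 × 10^-15 m

Since v = 48.8% of c > 10% of c, relativistic corrections ARE significant and the actual wavelength would differ from this non-relativistic estimate.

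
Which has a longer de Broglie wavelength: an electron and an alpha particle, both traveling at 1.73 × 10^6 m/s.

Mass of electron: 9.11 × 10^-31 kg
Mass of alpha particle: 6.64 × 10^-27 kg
The electron has the longer wavelength.

Using λ = h/(mv), since both particles have the same velocity, the wavelength depends only on mass.

For electron: λ₁ = h/(m₁v) = 4.20 × 10^-10 m
For alpha particle: λ₂ = h/(m₂v) = 5.77 × 10^-14 m

Since λ ∝ 1/m at constant velocity, the lighter particle has the longer wavelength.

The electron has the longer de Broglie wavelength.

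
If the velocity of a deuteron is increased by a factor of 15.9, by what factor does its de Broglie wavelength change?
The wavelength decreases by a factor of 15.9.

From λ = h/(mv), the wavelength is inversely proportional to velocity:

λ ∝ 1/v

If v → 15.9v, then λ → λ/15.9

When velocity is increased by a factor of 15.9, the wavelength decreases by a factor of 15.9.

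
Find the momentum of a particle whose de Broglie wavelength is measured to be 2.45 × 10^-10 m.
2.70 × 10^-24 kg·m/s

From the de Broglie relation λ = h/p, we solve for p:

p = h/λ
p = (6.626 × 10^-34 J·s) / (2.45 × 10^-10 m)
p = 2.70 × 10^-24 kg·m/s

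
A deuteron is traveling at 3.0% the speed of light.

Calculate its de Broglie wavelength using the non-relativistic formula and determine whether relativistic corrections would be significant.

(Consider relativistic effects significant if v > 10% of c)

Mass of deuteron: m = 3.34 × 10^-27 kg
No, relativistic corrections are not needed.

Using the non-relativistic de Broglie formula λ = h/(mv):

v = 3.0% × c = 8.994 × 10^6 m/s

λ = h/(mv)
λ = (6.626 × 10^-34 J·s) / (3.34 × 10^-27 kg × 8.994 × 10^6 m/s)
λ = 2.21 × 10^-14 m

Since v = 3.0% of c < 10% of c, relativistic corrections are NOT significant and this non-relativistic result is a good approximation.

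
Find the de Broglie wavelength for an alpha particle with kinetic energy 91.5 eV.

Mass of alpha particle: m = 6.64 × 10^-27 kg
1.50 × 10^-12 m

Using λ = h/√(2mKE):

First convert KE to Joules: KE = 91.5 eV = 1.466 × 10^-17 J

λ = h/√(2mKE)
λ = (6.626 × 10^-34 J·s) / √(2 × 6.64 × 10^-27 kg × 1.466 × 10^-17 J)
λ = 1.50 × 10^-12 m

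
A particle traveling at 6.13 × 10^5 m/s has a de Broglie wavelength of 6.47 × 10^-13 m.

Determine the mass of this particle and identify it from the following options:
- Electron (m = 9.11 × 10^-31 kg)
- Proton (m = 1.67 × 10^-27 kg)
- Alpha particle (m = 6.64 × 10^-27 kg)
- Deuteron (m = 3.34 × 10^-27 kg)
The particle is a proton.

From λ = h/(mv), solve for mass:

m = h/(λv)
m = (6.626 × 10^-34 J·s) / (6.47 × 10^-13 m × 6.13 × 10^5 m/s)
m = 1.67 × 10^-27 kg

Comparing with the listed masses, this is closest to a proton.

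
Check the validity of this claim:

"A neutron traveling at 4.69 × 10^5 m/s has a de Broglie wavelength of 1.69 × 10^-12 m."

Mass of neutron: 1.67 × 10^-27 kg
False

The claim is incorrect.

Using λ = h/(mv):
λ = (6.626 × 10^-34 J·s) / (1.67 × 10^-27 kg × 4.69 × 10^5 m/s)
λ = 8.46 × 10^-13 m

The actual wavelength differs from the claimed 1.69 × 10^-12 m.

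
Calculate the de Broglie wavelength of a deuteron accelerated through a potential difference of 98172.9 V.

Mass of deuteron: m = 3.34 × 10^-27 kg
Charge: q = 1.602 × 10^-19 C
6.46 × 10^-14 m

When a particle is accelerated through voltage V, it gains kinetic energy KE = qV.

The de Broglie wavelength is then λ = h/√(2mqV):

λ = h/√(2mqV)
λ = (6.626 × 10^-34 J·s) / √(2 × 3.34 × 10^-27 kg × 1.602 × 10^-19 C × 98172.9 V)
λ = 6.46 × 10^-14 m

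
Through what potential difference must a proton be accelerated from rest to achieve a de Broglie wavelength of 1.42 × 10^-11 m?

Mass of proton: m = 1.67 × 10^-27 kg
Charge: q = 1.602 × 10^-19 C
4.07 V

From λ = h/√(2mqV), we solve for V:

λ² = h²/(2mqV)
V = h²/(2mqλ²)
V = (6.626 × 10^-34 J·s)² / (2 × 1.67 × 10^-27 kg × 1.602 × 10^-19 C × (1.42 × 10^-11 m)²)
V = 4.07 V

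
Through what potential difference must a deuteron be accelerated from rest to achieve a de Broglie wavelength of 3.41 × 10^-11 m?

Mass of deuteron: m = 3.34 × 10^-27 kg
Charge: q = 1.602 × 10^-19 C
3.53 × 10^-1 V

From λ = h/√(2mqV), we solve for V:

λ² = h²/(2mqV)
V = h²/(2mqλ²)
V = (6.626 × 10^-34 J·s)² / (2 × 3.34 × 10^-27 kg × 1.602 × 10^-19 C × (3.41 × 10^-11 m)²)
V = 3.53 × 10^-1 V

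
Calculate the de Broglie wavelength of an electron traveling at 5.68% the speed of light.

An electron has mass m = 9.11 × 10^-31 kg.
4.27 × 10^-11 m

Using the de Broglie relation λ = h/(mv):

v = 5.68% × c = 1.703 × 10^7 m/s

λ = h/(mv)
λ = (6.626 × 10^-34 J·s) / (9.11 × 10^-31 kg × 1.703 × 10^7 m/s)
λ = 4.27 × 10^-11 m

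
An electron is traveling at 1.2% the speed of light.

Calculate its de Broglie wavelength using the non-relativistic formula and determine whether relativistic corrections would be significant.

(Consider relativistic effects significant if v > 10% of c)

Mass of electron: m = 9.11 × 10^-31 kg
No, relativistic corrections are not needed.

Using the non-relativistic de Broglie formula λ = h/(mv):

v = 1.2% × c = 3.598 × 10^6 m/s

λ = h/(mv)
λ = (6.626 × 10^-34 J·s) / (9.11 × 10^-31 kg × 3.598 × 10^6 m/s)
λ = 2.02 × 10^-10 m

Since v = 1.2% of c < 10% of c, relativistic corrections are NOT significant and this non-relativistic result is a good approximation.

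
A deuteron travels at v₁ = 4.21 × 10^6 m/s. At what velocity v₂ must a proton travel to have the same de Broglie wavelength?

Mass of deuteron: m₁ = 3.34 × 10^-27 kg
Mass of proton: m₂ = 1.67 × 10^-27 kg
v₂ = 8.42 × 10^6 m/s

For equal de Broglie wavelengths: λ₁ = λ₂

h/(m₁v₁) = h/(m₂v₂)
m₁v₁ = m₂v₂
v₂ = v₁ · (m₁/m₂)

v₂ = 4.21 × 10^6 m/s × (3.34 × 10^-27 kg / 1.67 × 10^-27 kg)
v₂ = 8.42 × 10^6 m/s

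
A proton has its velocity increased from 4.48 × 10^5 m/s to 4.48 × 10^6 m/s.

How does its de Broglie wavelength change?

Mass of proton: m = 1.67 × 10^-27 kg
The wavelength decreases by a factor of 10.

Using λ = h/(mv):

Initial wavelength: λ₁ = h/(mv₁) = 8.86 × 10^-13 m
Final wavelength: λ₂ = h/(mv₂) = 8.86 × 10^-14 m

Since λ ∝ 1/v, when velocity increases by a factor of 10, the wavelength decreases by a factor of 10.

λ₂/λ₁ = v₁/v₂ = 1/10

The wavelength decreases by a factor of 10.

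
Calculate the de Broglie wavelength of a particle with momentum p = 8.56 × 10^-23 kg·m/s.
7.74 × 10^-12 m

Using the de Broglie relation λ = h/p:

λ = h/p
λ = (6.626 × 10^-34 J·s) / (8.56 × 10^-23 kg·m/s)
λ = 7.74 × 10^-12 m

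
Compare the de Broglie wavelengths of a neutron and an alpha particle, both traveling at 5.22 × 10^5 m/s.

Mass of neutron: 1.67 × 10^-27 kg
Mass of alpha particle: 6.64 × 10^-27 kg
The neutron has the longer wavelength.

Using λ = h/(mv), since both particles have the same velocity, the wavelength depends only on mass.

For neutron: λ₁ = h/(m₁v) = 7.60 × 10^-13 m
For alpha particle: λ₂ = h/(m₂v) = 1.91 × 10^-13 m

Since λ ∝ 1/m at constant velocity, the lighter particle has the longer wavelength.

The neutron has the longer de Broglie wavelength.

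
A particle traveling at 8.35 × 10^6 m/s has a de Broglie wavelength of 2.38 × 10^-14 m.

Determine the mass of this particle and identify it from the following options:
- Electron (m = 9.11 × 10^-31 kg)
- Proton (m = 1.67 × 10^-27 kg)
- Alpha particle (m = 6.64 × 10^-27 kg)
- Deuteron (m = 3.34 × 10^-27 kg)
The particle is a deuteron.

From λ = h/(mv), solve for mass:

m = h/(λv)
m = (6.626 × 10^-34 J·s) / (2.38 × 10^-14 m × 8.35 × 10^6 m/s)
m = 3.33 × 10^-27 kg

Comparing with the listed masses, this is closest to a deuteron.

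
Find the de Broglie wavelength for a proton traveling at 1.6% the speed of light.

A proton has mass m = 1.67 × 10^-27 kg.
8.27 × 10^-14 m

Using the de Broglie relation λ = h/(mv):

v = 1.6% × c = 4.797 × 10^6 m/s

λ = h/(mv)
λ = (6.626 × 10^-34 J·s) / (1.67 × 10^-27 kg × 4.797 × 10^6 m/s)
λ = 8.27 × 10^-14 m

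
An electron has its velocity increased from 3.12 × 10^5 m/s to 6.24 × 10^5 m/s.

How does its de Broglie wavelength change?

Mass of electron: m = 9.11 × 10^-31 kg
The wavelength decreases by a factor of 2.

Using λ = h/(mv):

Initial wavelength: λ₁ = h/(mv₁) = 2.33 × 10^-9 m
Final wavelength: λ₂ = h/(mv₂) = 1.17 × 10^-9 m

Since λ ∝ 1/v, when velocity increases by a factor of 2, the wavelength decreases by a factor of 2.

λ₂/λ₁ = v₁/v₂ = 1/2

The wavelength decreases by a factor of 2.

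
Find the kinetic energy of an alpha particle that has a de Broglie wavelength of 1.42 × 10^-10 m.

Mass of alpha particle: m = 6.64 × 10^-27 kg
1.64 × 10^-21 J (or 0.0102 eV)

From λ = h/√(2mKE), we solve for KE:

λ² = h²/(2mKE)
KE = h²/(2mλ²)
KE = (6.626 × 10^-34 J·s)² / (2 × 6.64 × 10^-27 kg × (1.42 × 10^-10 m)²)
KE = 1.64 × 10^-21 J
KE = 0.0102 eV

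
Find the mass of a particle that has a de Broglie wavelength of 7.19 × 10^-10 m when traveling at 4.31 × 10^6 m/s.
2.14 × 10^-31 kg

From the de Broglie relation λ = h/(mv), we solve for m:

m = h/(λv)
m = (6.626 × 10^-34 J·s) / (7.19 × 10^-10 m × 4.31 × 10^6 m/s)
m = 2.14 × 10^-31 kg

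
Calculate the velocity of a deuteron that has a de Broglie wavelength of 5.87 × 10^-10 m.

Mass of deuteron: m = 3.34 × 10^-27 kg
3.38 × 10^2 m/s

From the de Broglie relation λ = h/(mv), we solve for v:

v = h/(mλ)
v = (6.626 × 10^-34 J·s) / (3.34 × 10^-27 kg × 5.87 × 10^-10 m)
v = 3.38 × 10^2 m/s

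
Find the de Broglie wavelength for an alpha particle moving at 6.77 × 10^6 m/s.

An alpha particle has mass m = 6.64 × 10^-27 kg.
1.47 × 10^-14 m

Using the de Broglie relation λ = h/(mv):

λ = h/(mv)
λ = (6.626 × 10^-34 J·s) / (6.64 × 10^-27 kg × 6.77 × 10^6 m/s)
λ = 1.47 × 10^-14 m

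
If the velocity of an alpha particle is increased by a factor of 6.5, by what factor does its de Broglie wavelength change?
The wavelength decreases by a factor of 6.5.

From λ = h/(mv), the wavelength is inversely proportional to velocity:

λ ∝ 1/v

If v → 6.5v, then λ → λ/6.5

When velocity is increased by a factor of 6.5, the wavelength decreases by a factor of 6.5.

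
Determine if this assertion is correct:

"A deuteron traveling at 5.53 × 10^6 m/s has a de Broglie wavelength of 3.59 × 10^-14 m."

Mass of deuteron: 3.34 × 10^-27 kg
True

The claim is correct.

Using λ = h/(mv):
λ = (6.626 × 10^-34 J·s) / (3.34 × 10^-27 kg × 5.53 × 10^6 m/s)
λ = 3.59 × 10^-14 m

This matches the claimed value.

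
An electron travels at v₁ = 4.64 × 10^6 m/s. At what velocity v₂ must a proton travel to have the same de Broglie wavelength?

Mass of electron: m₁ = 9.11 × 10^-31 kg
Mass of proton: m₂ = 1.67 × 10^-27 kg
v₂ = 2.53 × 10^3 m/s

For equal de Broglie wavelengths: λ₁ = λ₂

h/(m₁v₁) = h/(m₂v₂)
m₁v₁ = m₂v₂
v₂ = v₁ · (m₁/m₂)

v₂ = 4.64 × 10^6 m/s × (9.11 × 10^-31 kg / 1.67 × 10^-27 kg)
v₂ = 2.53 × 10^3 m/s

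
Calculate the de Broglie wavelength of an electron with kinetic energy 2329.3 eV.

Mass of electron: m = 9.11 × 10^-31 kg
2.54 × 10^-11 m

Using λ = h/√(2mKE):

First convert KE to Joules: KE = 2329.3 eV = 3.732 × 10^-16 J

λ = h/√(2mKE)
λ = (6.626 × 10^-34 J·s) / √(2 × 9.11 × 10^-31 kg × 3.732 × 10^-16 J)
λ = 2.54 × 10^-11 m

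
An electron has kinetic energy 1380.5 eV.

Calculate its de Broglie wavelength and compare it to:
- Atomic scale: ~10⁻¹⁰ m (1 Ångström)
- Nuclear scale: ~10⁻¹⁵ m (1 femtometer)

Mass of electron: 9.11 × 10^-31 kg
λ = 3.30 × 10^-11 m, which is between nuclear and atomic scales.

Using λ = h/√(2mKE):

KE = 1380.5 eV = 2.212 × 10^-16 J

λ = h/√(2mKE)
λ = (6.626 × 10^-34 J·s) / √(2 × 9.11 × 10^-31 kg × 2.212 × 10^-16 J)
λ = 3.30 × 10^-11 m

Comparison:
- Atomic scale (10⁻¹⁰ m): λ is 0.33× this size
- Nuclear scale (10⁻¹⁵ m): λ is 3.3e+04× this size

The wavelength is between nuclear and atomic scales.

This wavelength is appropriate for probing atomic structure but too large for nuclear physics experiments.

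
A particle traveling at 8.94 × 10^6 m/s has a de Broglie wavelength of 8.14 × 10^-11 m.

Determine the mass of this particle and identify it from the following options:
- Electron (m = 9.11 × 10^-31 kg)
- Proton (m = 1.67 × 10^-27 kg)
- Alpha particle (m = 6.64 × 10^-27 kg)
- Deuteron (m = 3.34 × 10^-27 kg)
The particle is an electron.

From λ = h/(mv), solve for mass:

m = h/(λv)
m = (6.626 × 10^-34 J·s) / (8.14 × 10^-11 m × 8.94 × 10^6 m/s)
m = 9.11 × 10^-31 kg

Comparing with the listed masses, this is closest to an electron.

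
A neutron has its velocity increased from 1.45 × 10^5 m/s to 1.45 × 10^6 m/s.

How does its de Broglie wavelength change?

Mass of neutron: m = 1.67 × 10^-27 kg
The wavelength decreases by a factor of 10.

Using λ = h/(mv):

Initial wavelength: λ₁ = h/(mv₁) = 2.74 × 10^-12 m
Final wavelength: λ₂ = h/(mv₂) = 2.74 × 10^-13 m

Since λ ∝ 1/v, when velocity increases by a factor of 10, the wavelength decreases by a factor of 10.

λ₂/λ₁ = v₁/v₂ = 1/10

The wavelength decreases by a factor of 10.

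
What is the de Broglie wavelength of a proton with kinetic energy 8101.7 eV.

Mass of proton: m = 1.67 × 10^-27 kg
3.18 × 10^-13 m

Using λ = h/√(2mKE):

First convert KE to Joules: KE = 8101.7 eV = 1.298 × 10^-15 J

λ = h/√(2mKE)
λ = (6.626 × 10^-34 J·s) / √(2 × 1.67 × 10^-27 kg × 1.298 × 10^-15 J)
λ = 3.18 × 10^-13 m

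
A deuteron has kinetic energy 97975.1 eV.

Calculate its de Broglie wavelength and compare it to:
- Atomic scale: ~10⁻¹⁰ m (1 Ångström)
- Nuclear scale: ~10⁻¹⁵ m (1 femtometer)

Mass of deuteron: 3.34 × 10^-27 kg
λ = 6.47 × 10^-14 m, which is between nuclear and atomic scales.

Using λ = h/√(2mKE):

KE = 97975.1 eV = 1.570 × 10^-14 J

λ = h/√(2mKE)
λ = (6.626 × 10^-34 J·s) / √(2 × 3.34 × 10^-27 kg × 1.570 × 10^-14 J)
λ = 6.47 × 10^-14 m

Comparison:
- Atomic scale (10⁻¹⁰ m): λ is 0.00065× this size
- Nuclear scale (10⁻¹⁵ m): λ is 65× this size

The wavelength is between nuclear and atomic scales.

This wavelength is appropriate for probing atomic structure but too large for nuclear physics experiments.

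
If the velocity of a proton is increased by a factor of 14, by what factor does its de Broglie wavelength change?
The wavelength decreases by a factor of 14.

From λ = h/(mv), the wavelength is inversely proportional to velocity:

λ ∝ 1/v

If v → 14v, then λ → λ/14

When velocity is increased by a factor of 14, the wavelength decreases by a factor of 14.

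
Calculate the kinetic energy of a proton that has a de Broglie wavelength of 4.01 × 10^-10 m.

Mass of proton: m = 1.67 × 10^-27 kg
8.17 × 10^-22 J (or 5.10 × 10^-3 eV)

From λ = h/√(2mKE), we solve for KE:

λ² = h²/(2mKE)
KE = h²/(2mλ²)
KE = (6.626 × 10^-34 J·s)² / (2 × 1.67 × 10^-27 kg × (4.01 × 10^-10 m)²)
KE = 8.17 × 10^-22 J
KE = 5.10 × 10^-3 eV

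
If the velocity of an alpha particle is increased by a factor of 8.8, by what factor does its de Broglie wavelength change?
The wavelength decreases by a factor of 8.8.

From λ = h/(mv), the wavelength is inversely proportional to velocity:

λ ∝ 1/v

If v → 8.8v, then λ → λ/8.8

When velocity is increased by a factor of 8.8, the wavelength decreases by a factor of 8.8.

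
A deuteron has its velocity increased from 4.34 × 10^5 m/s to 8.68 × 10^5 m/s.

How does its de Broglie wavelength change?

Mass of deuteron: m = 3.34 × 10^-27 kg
The wavelength decreases by a factor of 2.

Using λ = h/(mv):

Initial wavelength: λ₁ = h/(mv₁) = 4.57 × 10^-13 m
Final wavelength: λ₂ = h/(mv₂) = 2.29 × 10^-13 m

Since λ ∝ 1/v, when velocity increases by a factor of 2, the wavelength decreases by a factor of 2.

λ₂/λ₁ = v₁/v₂ = 1/2

The wavelength decreases by a factor of 2.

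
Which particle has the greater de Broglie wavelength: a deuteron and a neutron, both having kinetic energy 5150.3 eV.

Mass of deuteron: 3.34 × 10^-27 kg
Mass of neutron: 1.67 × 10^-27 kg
The neutron has the longer wavelength.

Using λ = h/√(2mKE):

For deuteron: λ₁ = h/√(2m₁KE) = 2.82 × 10^-13 m
For neutron: λ₂ = h/√(2m₂KE) = 3.99 × 10^-13 m

Since λ ∝ 1/√m at constant kinetic energy, the lighter particle has the longer wavelength.

The neutron has the longer de Broglie wavelength.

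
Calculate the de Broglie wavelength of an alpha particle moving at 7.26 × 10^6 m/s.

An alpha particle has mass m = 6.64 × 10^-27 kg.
1.37 × 10^-14 m

Using the de Broglie relation λ = h/(mv):

λ = h/(mv)
λ = (6.626 × 10^-34 J·s) / (6.64 × 10^-27 kg × 7.26 × 10^6 m/s)
λ = 1.37 × 10^-14 m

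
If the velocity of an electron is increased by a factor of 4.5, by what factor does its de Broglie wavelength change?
The wavelength decreases by a factor of 4.5.

From λ = h/(mv), the wavelength is inversely proportional to velocity:

λ ∝ 1/v

If v → 4.5v, then λ → λ/4.5

When velocity is increased by a factor of 4.5, the wavelength decreases by a factor of 4.5.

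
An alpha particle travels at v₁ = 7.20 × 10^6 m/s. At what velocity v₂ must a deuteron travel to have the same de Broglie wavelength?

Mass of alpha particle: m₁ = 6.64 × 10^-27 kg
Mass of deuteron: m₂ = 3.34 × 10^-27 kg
v₂ = 1.43 × 10^7 m/s

For equal de Broglie wavelengths: λ₁ = λ₂

h/(m₁v₁) = h/(m₂v₂)
m₁v₁ = m₂v₂
v₂ = v₁ · (m₁/m₂)

v₂ = 7.20 × 10^6 m/s × (6.64 × 10^-27 kg / 3.34 × 10^-27 kg)
v₂ = 1.43 × 10^7 m/s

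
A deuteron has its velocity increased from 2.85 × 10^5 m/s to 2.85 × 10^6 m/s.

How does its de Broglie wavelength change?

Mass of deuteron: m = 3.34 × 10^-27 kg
The wavelength decreases by a factor of 10.

Using λ = h/(mv):

Initial wavelength: λ₁ = h/(mv₁) = 6.96 × 10^-13 m
Final wavelength: λ₂ = h/(mv₂) = 6.96 × 10^-14 m

Since λ ∝ 1/v, when velocity increases by a factor of 10, the wavelength decreases by a factor of 10.

λ₂/λ₁ = v₁/v₂ = 1/10

The wavelength decreases by a factor of 10.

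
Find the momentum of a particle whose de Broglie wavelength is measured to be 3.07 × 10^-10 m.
2.16 × 10^-24 kg·m/s

From the de Broglie relation λ = h/p, we solve for p:

p = h/λ
p = (6.626 × 10^-34 J·s) / (3.07 × 10^-10 m)
p = 2.16 × 10^-24 kg·m/s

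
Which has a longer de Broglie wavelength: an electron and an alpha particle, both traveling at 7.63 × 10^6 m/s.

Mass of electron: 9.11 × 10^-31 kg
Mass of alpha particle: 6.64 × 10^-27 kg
The electron has the longer wavelength.

Using λ = h/(mv), since both particles have the same velocity, the wavelength depends only on mass.

For electron: λ₁ = h/(m₁v) = 9.53 × 10^-11 m
For alpha particle: λ₂ = h/(m₂v) = 1.31 × 10^-14 m

Since λ ∝ 1/m at constant velocity, the lighter particle has the longer wavelength.

The electron has the longer de Broglie wavelength.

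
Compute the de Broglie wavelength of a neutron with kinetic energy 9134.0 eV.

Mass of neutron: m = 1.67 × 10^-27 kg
3.00 × 10^-13 m

Using λ = h/√(2mKE):

First convert KE to Joules: KE = 9134.0 eV = 1.463 × 10^-15 J

λ = h/√(2mKE)
λ = (6.626 × 10^-34 J·s) / √(2 × 1.67 × 10^-27 kg × 1.463 × 10^-15 J)
λ = 3.00 × 10^-13 m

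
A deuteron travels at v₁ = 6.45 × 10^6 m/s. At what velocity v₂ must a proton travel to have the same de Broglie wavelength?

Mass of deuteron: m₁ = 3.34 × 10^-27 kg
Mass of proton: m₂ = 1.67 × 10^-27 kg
v₂ = 1.29 × 10^7 m/s

For equal de Broglie wavelengths: λ₁ = λ₂

h/(m₁v₁) = h/(m₂v₂)
m₁v₁ = m₂v₂
v₂ = v₁ · (m₁/m₂)

v₂ = 6.45 × 10^6 m/s × (3.34 × 10^-27 kg / 1.67 × 10^-27 kg)
v₂ = 1.29 × 10^7 m/s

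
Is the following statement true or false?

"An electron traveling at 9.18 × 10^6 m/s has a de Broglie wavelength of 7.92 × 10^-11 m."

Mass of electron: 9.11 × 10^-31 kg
True

The claim is correct.

Using λ = h/(mv):
λ = (6.626 × 10^-34 J·s) / (9.11 × 10^-31 kg × 9.18 × 10^6 m/s)
λ = 7.92 × 10^-11 m

This matches the claimed value.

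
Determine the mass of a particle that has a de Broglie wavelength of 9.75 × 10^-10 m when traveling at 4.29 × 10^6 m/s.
1.58 × 10^-31 kg

From the de Broglie relation λ = h/(mv), we solve for m:

m = h/(λv)
m = (6.626 × 10^-34 J·s) / (9.75 × 10^-10 m × 4.29 × 10^6 m/s)
m = 1.58 × 10^-31 kg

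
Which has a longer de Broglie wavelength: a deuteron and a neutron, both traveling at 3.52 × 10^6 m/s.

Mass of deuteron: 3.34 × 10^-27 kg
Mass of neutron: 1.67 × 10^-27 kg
The neutron has the longer wavelength.

Using λ = h/(mv), since both particles have the same velocity, the wavelength depends only on mass.

For deuteron: λ₁ = h/(m₁v) = 5.64 × 10^-14 m
For neutron: λ₂ = h/(m₂v) = 1.13 × 10^-13 m

Since λ ∝ 1/m at constant velocity, the lighter particle has the longer wavelength.

The neutron has the longer de Broglie wavelength.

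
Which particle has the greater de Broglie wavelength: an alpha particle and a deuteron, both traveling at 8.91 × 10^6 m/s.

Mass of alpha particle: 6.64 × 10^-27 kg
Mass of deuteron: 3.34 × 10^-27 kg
The deuteron has the longer wavelength.

Using λ = h/(mv), since both particles have the same velocity, the wavelength depends only on mass.

For alpha particle: λ₁ = h/(m₁v) = 1.12 × 10^-14 m
For deuteron: λ₂ = h/(m₂v) = 2.23 × 10^-14 m

Since λ ∝ 1/m at constant velocity, the lighter particle has the longer wavelength.

The deuteron has the longer de Broglie wavelength.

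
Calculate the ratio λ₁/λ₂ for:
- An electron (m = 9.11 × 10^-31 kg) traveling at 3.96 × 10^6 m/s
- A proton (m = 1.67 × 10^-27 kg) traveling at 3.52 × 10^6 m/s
λ₁/λ₂ = 1.63 × 10^3

Using λ = h/(mv):

λ₁ = h/(m₁v₁) = 1.84 × 10^-10 m
λ₂ = h/(m₂v₂) = 1.13 × 10^-13 m

Ratio λ₁/λ₂ = (m₂v₂)/(m₁v₁)
         = (1.67 × 10^-27 kg × 3.52 × 10^6 m/s) / (9.11 × 10^-31 kg × 3.96 × 10^6 m/s)
         = 1.63 × 10^3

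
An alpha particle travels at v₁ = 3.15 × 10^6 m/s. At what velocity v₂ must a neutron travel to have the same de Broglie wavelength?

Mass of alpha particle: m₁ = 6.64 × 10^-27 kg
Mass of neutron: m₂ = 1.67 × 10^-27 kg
v₂ = 1.25 × 10^7 m/s

For equal de Broglie wavelengths: λ₁ = λ₂

h/(m₁v₁) = h/(m₂v₂)
m₁v₁ = m₂v₂
v₂ = v₁ · (m₁/m₂)

v₂ = 3.15 × 10^6 m/s × (6.64 × 10^-27 kg / 1.67 × 10^-27 kg)
v₂ = 1.25 × 10^7 m/s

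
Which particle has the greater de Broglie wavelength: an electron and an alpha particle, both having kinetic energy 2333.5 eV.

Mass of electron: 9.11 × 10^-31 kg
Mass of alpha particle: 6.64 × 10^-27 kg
The electron has the longer wavelength.

Using λ = h/√(2mKE):

For electron: λ₁ = h/√(2m₁KE) = 2.54 × 10^-11 m
For alpha particle: λ₂ = h/√(2m₂KE) = 2.97 × 10^-13 m

Since λ ∝ 1/√m at constant kinetic energy, the lighter particle has the longer wavelength.

The electron has the longer de Broglie wavelength.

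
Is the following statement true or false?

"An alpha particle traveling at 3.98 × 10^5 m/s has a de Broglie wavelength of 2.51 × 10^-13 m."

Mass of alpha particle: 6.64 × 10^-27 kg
True

The claim is correct.

Using λ = h/(mv):
λ = (6.626 × 10^-34 J·s) / (6.64 × 10^-27 kg × 3.98 × 10^5 m/s)
λ = 2.51 × 10^-13 m

This matches the claimed value.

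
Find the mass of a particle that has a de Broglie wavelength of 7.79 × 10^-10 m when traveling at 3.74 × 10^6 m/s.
2.27 × 10^-31 kg

From the de Broglie relation λ = h/(mv), we solve for m:

m = h/(λv)
m = (6.626 × 10^-34 J·s) / (7.79 × 10^-10 m × 3.74 × 10^6 m/s)
m = 2.27 × 10^-31 kg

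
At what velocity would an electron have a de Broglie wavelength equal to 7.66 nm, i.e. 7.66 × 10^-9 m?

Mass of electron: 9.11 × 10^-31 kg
9.50 × 10^4 m/s

From λ = h/(mv), solve for v:

v = h/(mλ)
v = (6.626 × 10^-34 J·s) / (9.11 × 10^-31 kg × 7.66 × 10^-9 m)
v = 9.50 × 10^4 m/s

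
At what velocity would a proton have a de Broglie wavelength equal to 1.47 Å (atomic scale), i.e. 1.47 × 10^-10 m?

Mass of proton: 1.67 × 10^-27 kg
2.70 × 10^3 m/s

From λ = h/(mv), solve for v:

v = h/(mλ)
v = (6.626 × 10^-34 J·s) / (1.67 × 10^-27 kg × 1.47 × 10^-10 m)
v = 2.70 × 10^3 m/s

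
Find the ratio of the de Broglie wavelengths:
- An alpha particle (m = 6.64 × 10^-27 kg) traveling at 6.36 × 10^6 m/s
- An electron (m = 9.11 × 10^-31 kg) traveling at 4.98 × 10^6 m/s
λ₁/λ₂ = 1.07 × 10^-4

Using λ = h/(mv):

λ₁ = h/(m₁v₁) = 1.57 × 10^-14 m
λ₂ = h/(m₂v₂) = 1.46 × 10^-10 m

Ratio λ₁/λ₂ = (m₂v₂)/(m₁v₁)
         = (9.11 × 10^-31 kg × 4.98 × 10^6 m/s) / (6.64 × 10^-27 kg × 6.36 × 10^6 m/s)
         = 1.07 × 10^-4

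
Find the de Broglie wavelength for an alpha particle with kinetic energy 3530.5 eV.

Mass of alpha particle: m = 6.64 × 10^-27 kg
2.42 × 10^-13 m

Using λ = h/√(2mKE):

First convert KE to Joules: KE = 3530.5 eV = 5.656 × 10^-16 J

λ = h/√(2mKE)
λ = (6.626 × 10^-34 J·s) / √(2 × 6.64 × 10^-27 kg × 5.656 × 10^-16 J)
λ = 2.42 × 10^-13 m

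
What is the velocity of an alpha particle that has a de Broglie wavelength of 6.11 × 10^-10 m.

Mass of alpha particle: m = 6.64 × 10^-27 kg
1.63 × 10^2 m/s

From the de Broglie relation λ = h/(mv), we solve for v:

v = h/(mλ)
v = (6.626 × 10^-34 J·s) / (6.64 × 10^-27 kg × 6.11 × 10^-10 m)
v = 1.63 × 10^2 m/s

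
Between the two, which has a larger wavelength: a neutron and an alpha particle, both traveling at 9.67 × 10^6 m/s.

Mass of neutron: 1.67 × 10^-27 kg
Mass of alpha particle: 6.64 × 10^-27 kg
The neutron has the longer wavelength.

Using λ = h/(mv), since both particles have the same velocity, the wavelength depends only on mass.

For neutron: λ₁ = h/(m₁v) = 4.10 × 10^-14 m
For alpha particle: λ₂ = h/(m₂v) = 1.03 × 10^-14 m

Since λ ∝ 1/m at constant velocity, the lighter particle has the longer wavelength.

The neutron has the longer de Broglie wavelength.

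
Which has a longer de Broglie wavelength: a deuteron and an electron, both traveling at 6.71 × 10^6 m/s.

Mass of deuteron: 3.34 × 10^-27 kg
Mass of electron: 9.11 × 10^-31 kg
The electron has the longer wavelength.

Using λ = h/(mv), since both particles have the same velocity, the wavelength depends only on mass.

For deuteron: λ₁ = h/(m₁v) = 2.96 × 10^-14 m
For electron: λ₂ = h/(m₂v) = 1.08 × 10^-10 m

Since λ ∝ 1/m at constant velocity, the lighter particle has the longer wavelength.

The electron has the longer de Broglie wavelength.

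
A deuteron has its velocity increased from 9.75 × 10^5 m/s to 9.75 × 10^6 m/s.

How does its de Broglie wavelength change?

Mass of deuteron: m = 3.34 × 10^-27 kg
The wavelength decreases by a factor of 10.

Using λ = h/(mv):

Initial wavelength: λ₁ = h/(mv₁) = 2.03 × 10^-13 m
Final wavelength: λ₂ = h/(mv₂) = 2.03 × 10^-14 m

Since λ ∝ 1/v, when velocity increases by a factor of 10, the wavelength decreases by a factor of 10.

λ₂/λ₁ = v₁/v₂ = 1/10

The wavelength decreases by a factor of 10.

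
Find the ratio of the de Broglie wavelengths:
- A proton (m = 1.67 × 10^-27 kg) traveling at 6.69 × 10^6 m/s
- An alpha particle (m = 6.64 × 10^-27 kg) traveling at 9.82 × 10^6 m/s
λ₁/λ₂ = 5.84

Using λ = h/(mv):

λ₁ = h/(m₁v₁) = 5.93 × 10^-14 m
λ₂ = h/(m₂v₂) = 1.02 × 10^-14 m

Ratio λ₁/λ₂ = (m₂v₂)/(m₁v₁)
         = (6.64 × 10^-27 kg × 9.82 × 10^6 m/s) / (1.67 × 10^-27 kg × 6.69 × 10^6 m/s)
         = 5.84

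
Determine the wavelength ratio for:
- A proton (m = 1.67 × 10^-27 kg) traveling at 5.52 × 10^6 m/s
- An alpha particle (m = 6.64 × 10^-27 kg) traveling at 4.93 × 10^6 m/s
λ₁/λ₂ = 3.55

Using λ = h/(mv):

λ₁ = h/(m₁v₁) = 7.19 × 10^-14 m
λ₂ = h/(m₂v₂) = 2.02 × 10^-14 m

Ratio λ₁/λ₂ = (m₂v₂)/(m₁v₁)
         = (6.64 × 10^-27 kg × 4.93 × 10^6 m/s) / (1.67 × 10^-27 kg × 5.52 × 10^6 m/s)
         = 3.55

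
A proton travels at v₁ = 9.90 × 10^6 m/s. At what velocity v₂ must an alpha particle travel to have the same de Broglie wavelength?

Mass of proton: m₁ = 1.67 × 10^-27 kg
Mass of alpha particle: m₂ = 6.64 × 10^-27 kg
v₂ = 2.49 × 10^6 m/s

For equal de Broglie wavelengths: λ₁ = λ₂

h/(m₁v₁) = h/(m₂v₂)
m₁v₁ = m₂v₂
v₂ = v₁ · (m₁/m₂)

v₂ = 9.90 × 10^6 m/s × (1.67 × 10^-27 kg / 6.64 × 10^-27 kg)
v₂ = 2.49 × 10^6 m/s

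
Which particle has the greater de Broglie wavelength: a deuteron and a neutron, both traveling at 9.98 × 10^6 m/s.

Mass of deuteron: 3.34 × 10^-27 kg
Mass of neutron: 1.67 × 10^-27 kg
The neutron has the longer wavelength.

Using λ = h/(mv), since both particles have the same velocity, the wavelength depends only on mass.

For deuteron: λ₁ = h/(m₁v) = 1.99 × 10^-14 m
For neutron: λ₂ = h/(m₂v) = 3.98 × 10^-14 m

Since λ ∝ 1/m at constant velocity, the lighter particle has the longer wavelength.

The neutron has the longer de Broglie wavelength.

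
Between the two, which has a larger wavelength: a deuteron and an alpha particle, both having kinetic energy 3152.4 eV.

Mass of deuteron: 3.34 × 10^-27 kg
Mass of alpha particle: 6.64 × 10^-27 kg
The deuteron has the longer wavelength.

Using λ = h/√(2mKE):

For deuteron: λ₁ = h/√(2m₁KE) = 3.61 × 10^-13 m
For alpha particle: λ₂ = h/√(2m₂KE) = 2.56 × 10^-13 m

Since λ ∝ 1/√m at constant kinetic energy, the lighter particle has the longer wavelength.

The deuteron has the longer de Broglie wavelength.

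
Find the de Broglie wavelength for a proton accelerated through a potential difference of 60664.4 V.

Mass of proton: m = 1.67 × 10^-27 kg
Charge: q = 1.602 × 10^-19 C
1.16 × 10^-13 m

When a particle is accelerated through voltage V, it gains kinetic energy KE = qV.

The de Broglie wavelength is then λ = h/√(2mqV):

λ = h/√(2mqV)
λ = (6.626 × 10^-34 J·s) / √(2 × 1.67 × 10^-27 kg × 1.602 × 10^-19 C × 60664.4 V)
λ = 1.16 × 10^-13 m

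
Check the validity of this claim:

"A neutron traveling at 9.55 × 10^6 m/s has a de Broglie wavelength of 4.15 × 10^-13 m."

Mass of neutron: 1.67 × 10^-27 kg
False

The claim is incorrect.

Using λ = h/(mv):
λ = (6.626 × 10^-34 J·s) / (1.67 × 10^-27 kg × 9.55 × 10^6 m/s)
λ = 4.15 × 10^-14 m

The actual wavelength differs from the claimed 4.15 × 10^-13 m.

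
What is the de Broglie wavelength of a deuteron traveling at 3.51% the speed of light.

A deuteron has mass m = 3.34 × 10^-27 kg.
1.89 × 10^-14 m

Using the de Broglie relation λ = h/(mv):

v = 3.51% × c = 1.052 × 10^7 m/s

λ = h/(mv)
λ = (6.626 × 10^-34 J·s) / (3.34 × 10^-27 kg × 1.052 × 10^7 m/s)
λ = 1.89 × 10^-14 m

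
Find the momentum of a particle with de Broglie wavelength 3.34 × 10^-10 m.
1.98 × 10^-24 kg·m/s

From the de Broglie relation λ = h/p, we solve for p:

p = h/λ
p = (6.626 × 10^-34 J·s) / (3.34 × 10^-10 m)
p = 1.98 × 10^-24 kg·m/s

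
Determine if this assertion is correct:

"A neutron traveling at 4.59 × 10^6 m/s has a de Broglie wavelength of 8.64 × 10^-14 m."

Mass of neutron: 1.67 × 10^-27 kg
True

The claim is correct.

Using λ = h/(mv):
λ = (6.626 × 10^-34 J·s) / (1.67 × 10^-27 kg × 4.59 × 10^6 m/s)
λ = 8.64 × 10^-14 m

This matches the claimed value.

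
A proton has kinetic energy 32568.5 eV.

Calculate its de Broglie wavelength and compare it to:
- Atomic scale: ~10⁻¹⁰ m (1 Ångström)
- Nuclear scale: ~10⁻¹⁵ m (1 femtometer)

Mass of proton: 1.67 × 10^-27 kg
λ = 1.59 × 10^-13 m, which is between nuclear and atomic scales.

Using λ = h/√(2mKE):

KE = 32568.5 eV = 5.218 × 10^-15 J

λ = h/√(2mKE)
λ = (6.626 × 10^-34 J·s) / √(2 × 1.67 × 10^-27 kg × 5.218 × 10^-15 J)
λ = 1.59 × 10^-13 m

Comparison:
- Atomic scale (10⁻¹⁰ m): λ is 0.0016× this size
- Nuclear scale (10⁻¹⁵ m): λ is 1.6e+02× this size

The wavelength is between nuclear and atomic scales.

This wavelength is appropriate for probing atomic structure but too large for nuclear physics experiments.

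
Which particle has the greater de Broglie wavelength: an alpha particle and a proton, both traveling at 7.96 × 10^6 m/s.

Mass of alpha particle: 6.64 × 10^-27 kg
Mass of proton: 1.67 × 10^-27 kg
The proton has the longer wavelength.

Using λ = h/(mv), since both particles have the same velocity, the wavelength depends only on mass.

For alpha particle: λ₁ = h/(m₁v) = 1.25 × 10^-14 m
For proton: λ₂ = h/(m₂v) = 4.98 × 10^-14 m

Since λ ∝ 1/m at constant velocity, the lighter particle has the longer wavelength.

The proton has the longer de Broglie wavelength.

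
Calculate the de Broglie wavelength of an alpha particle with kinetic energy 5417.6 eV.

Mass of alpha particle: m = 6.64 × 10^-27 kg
1.95 × 10^-13 m

Using λ = h/√(2mKE):

First convert KE to Joules: KE = 5417.6 eV = 8.680 × 10^-16 J

λ = h/√(2mKE)
λ = (6.626 × 10^-34 J·s) / √(2 × 6.64 × 10^-27 kg × 8.680 × 10^-16 J)
λ = 1.95 × 10^-13 m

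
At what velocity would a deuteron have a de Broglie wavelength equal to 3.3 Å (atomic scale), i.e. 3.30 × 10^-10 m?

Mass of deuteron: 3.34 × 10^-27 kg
6.01 × 10^2 m/s

From λ = h/(mv), solve for v:

v = h/(mλ)
v = (6.626 × 10^-34 J·s) / (3.34 × 10^-27 kg × 3.30 × 10^-10 m)
v = 6.01 × 10^2 m/s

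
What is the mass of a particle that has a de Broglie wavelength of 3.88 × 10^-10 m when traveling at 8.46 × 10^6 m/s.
2.02 × 10^-31 kg

From the de Broglie relation λ = h/(mv), we solve for m:

m = h/(λv)
m = (6.626 × 10^-34 J·s) / (3.88 × 10^-10 m × 8.46 × 10^6 m/s)
m = 2.02 × 10^-31 kg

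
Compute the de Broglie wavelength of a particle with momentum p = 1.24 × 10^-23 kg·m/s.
5.34 × 10^-11 m

Using the de Broglie relation λ = h/p:

λ = h/p
λ = (6.626 × 10^-34 J·s) / (1.24 × 10^-23 kg·m/s)
λ = 5.34 × 10^-11 m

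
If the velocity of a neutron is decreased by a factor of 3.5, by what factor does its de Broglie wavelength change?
The wavelength increases by a factor of 3.5.

From λ = h/(mv), the wavelength is inversely proportional to velocity:

λ ∝ 1/v

If v → v/3.5, then λ → 3.5λ

When velocity is decreased by a factor of 3.5, the wavelength increases by a factor of 3.5.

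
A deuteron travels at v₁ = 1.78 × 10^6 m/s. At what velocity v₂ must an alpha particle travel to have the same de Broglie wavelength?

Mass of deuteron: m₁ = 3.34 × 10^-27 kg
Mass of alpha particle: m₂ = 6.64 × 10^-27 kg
v₂ = 8.95 × 10^5 m/s

For equal de Broglie wavelengths: λ₁ = λ₂

h/(m₁v₁) = h/(m₂v₂)
m₁v₁ = m₂v₂
v₂ = v₁ · (m₁/m₂)

v₂ = 1.78 × 10^6 m/s × (3.34 × 10^-27 kg / 6.64 × 10^-27 kg)
v₂ = 8.95 × 10^5 m/s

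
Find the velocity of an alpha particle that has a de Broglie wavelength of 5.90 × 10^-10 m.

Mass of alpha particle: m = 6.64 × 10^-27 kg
1.69 × 10^2 m/s

From the de Broglie relation λ = h/(mv), we solve for v:

v = h/(mλ)
v = (6.626 × 10^-34 J·s) / (6.64 × 10^-27 kg × 5.90 × 10^-10 m)
v = 1.69 × 10^2 m/s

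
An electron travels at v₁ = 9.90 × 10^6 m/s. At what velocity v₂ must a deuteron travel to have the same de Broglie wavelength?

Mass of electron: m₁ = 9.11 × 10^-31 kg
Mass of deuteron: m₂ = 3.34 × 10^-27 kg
v₂ = 2.70 × 10^3 m/s

For equal de Broglie wavelengths: λ₁ = λ₂

h/(m₁v₁) = h/(m₂v₂)
m₁v₁ = m₂v₂
v₂ = v₁ · (m₁/m₂)

v₂ = 9.90 × 10^6 m/s × (9.11 × 10^-31 kg / 3.34 × 10^-27 kg)
v₂ = 2.70 × 10^3 m/s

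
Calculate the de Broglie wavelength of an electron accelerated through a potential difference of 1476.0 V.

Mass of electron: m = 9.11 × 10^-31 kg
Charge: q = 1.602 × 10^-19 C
3.19 × 10^-11 m

When a particle is accelerated through voltage V, it gains kinetic energy KE = qV.

The de Broglie wavelength is then λ = h/√(2mqV):

λ = h/√(2mqV)
λ = (6.626 × 10^-34 J·s) / √(2 × 9.11 × 10^-31 kg × 1.602 × 10^-19 C × 1476.0 V)
λ = 3.19 × 10^-11 m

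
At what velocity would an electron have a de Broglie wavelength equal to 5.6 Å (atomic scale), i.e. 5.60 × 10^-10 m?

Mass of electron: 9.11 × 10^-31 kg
1.30 × 10^6 m/s

From λ = h/(mv), solve for v:

v = h/(mλ)
v = (6.626 × 10^-34 J·s) / (9.11 × 10^-31 kg × 5.60 × 10^-10 m)
v = 1.30 × 10^6 m/s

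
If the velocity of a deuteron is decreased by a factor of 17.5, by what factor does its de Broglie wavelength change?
The wavelength increases by a factor of 17.5.

From λ = h/(mv), the wavelength is inversely proportional to velocity:

λ ∝ 1/v

If v → v/17.5, then λ → 17.5λ

When velocity is decreased by a factor of 17.5, the wavelength increases by a factor of 17.5.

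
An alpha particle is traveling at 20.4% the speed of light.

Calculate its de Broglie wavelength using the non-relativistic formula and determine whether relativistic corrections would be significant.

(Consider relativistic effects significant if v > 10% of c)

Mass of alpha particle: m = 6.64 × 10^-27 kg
Yes, relativistic corrections are needed.

Using the non-relativistic de Broglie formula λ = h/(mv):

v = 20.4% × c = 6.116 × 10^7 m/s

λ = h/(mv)
λ = (6.626 × 10^-34 J·s) / (6.64 × 10^-27 kg × 6.116 × 10^7 m/s)
λ = 1.63 × 10^-15 m

Since v = 20.4% of c > 10% of c, relativistic corrections ARE significant and the actual wavelength would differ from this non-relativistic estimate.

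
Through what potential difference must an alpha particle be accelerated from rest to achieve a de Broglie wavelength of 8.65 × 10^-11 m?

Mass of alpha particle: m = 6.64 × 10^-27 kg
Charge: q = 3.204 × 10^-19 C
1.38 × 10^-2 V

From λ = h/√(2mqV), we solve for V:

λ² = h²/(2mqV)
V = h²/(2mqλ²)
V = (6.626 × 10^-34 J·s)² / (2 × 6.64 × 10^-27 kg × 3.204 × 10^-19 C × (8.65 × 10^-11 m)²)
V = 1.38 × 10^-2 V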